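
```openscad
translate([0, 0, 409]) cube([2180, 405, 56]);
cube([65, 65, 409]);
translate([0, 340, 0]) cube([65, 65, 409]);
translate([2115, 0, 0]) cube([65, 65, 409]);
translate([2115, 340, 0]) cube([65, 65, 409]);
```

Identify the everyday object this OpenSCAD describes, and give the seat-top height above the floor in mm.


A bench. The seat-top height is 465 mm.

A long slab on four corner posts — a bench. The slab sits at z = 409 with thickness 56, so the top is 409 + 56 = 465 mm.


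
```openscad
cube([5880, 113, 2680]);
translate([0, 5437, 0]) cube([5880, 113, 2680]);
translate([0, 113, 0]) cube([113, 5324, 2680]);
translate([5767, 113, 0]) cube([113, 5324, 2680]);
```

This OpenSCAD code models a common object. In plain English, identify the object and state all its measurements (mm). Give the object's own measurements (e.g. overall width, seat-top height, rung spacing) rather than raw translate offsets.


The wall frame of a small rectangular building: four walls, each 2680 mm tall and 113 mm thick, enclosing a footprint 5880 mm (x) by 5550 mm (y) outside-to-outside, with no floor or roof. The front and back walls (the −y and +y sides) span the full width; the two side walls fit between them.


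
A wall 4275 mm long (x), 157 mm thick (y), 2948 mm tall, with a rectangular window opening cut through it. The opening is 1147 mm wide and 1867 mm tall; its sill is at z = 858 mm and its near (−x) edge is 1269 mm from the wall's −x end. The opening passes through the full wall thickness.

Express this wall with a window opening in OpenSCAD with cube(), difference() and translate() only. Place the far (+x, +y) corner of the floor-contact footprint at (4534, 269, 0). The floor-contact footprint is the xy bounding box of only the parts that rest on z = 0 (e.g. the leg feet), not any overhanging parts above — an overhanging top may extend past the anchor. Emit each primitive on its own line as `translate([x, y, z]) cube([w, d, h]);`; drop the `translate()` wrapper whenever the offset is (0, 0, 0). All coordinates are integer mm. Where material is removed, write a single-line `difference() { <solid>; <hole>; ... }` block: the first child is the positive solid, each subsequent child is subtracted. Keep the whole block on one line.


difference() { translate([259, 112, 0]) cube([4275, 157, 2948]); translate([1528, 112, 858]) cube([1147, 157, 1867]); }


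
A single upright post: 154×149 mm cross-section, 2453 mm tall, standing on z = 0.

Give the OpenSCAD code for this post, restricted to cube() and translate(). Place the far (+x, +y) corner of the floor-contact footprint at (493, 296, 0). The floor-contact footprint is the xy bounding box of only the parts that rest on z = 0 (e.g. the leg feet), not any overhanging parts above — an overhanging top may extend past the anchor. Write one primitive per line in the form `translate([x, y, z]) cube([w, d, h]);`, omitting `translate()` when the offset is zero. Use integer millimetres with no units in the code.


translate([339, 147, 0]) cube([154, 149, 2453]);


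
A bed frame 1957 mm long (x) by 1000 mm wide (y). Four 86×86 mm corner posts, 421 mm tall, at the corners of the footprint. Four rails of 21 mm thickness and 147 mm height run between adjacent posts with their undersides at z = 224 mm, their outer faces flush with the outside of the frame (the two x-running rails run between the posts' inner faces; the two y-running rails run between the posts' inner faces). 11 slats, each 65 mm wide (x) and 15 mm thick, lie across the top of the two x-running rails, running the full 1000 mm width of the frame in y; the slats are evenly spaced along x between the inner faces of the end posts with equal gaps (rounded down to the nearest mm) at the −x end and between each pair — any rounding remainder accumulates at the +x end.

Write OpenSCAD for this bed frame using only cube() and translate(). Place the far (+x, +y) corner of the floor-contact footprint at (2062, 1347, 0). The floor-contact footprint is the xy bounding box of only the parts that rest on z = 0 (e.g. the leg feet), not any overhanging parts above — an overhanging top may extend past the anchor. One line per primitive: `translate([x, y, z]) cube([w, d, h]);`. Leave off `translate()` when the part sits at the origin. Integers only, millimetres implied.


// slat z = rail_z + rail_h = 224 + 147 = 371
// slat gap = ⌊(1785 − 11·65) / 12⌋ = 89
translate([105, 347, 0]) cube([86, 86, 421]);
translate([105, 1261, 0]) cube([86, 86, 421]);
translate([1976, 347, 0]) cube([86, 86, 421]);
translate([1976, 1261, 0]) cube([86, 86, 421]);
translate([191, 347, 224]) cube([1785, 21, 147]);
translate([191, 1326, 224]) cube([1785, 21, 147]);
translate([105, 433, 224]) cube([21, 828, 147]);
translate([2041, 433, 224]) cube([21, 828, 147]);
translate([280, 347, 371]) cube([65, 1000, 15]);
translate([434, 347, 371]) cube([65, 1000, 15]);
translate([588, 347, 371]) cube([65, 1000, 15]);
translate([742, 347, 371]) cube([65, 1000, 15]);
translate([896, 347, 371]) cube([65, 1000, 15]);
translate([1050, 347, 371]) cube([65, 1000, 15]);
translate([1204, 347, 371]) cube([65, 1000, 15]);
translate([1358, 347, 371]) cube([65, 1000, 15]);
translate([1512, 347, 371]) cube([65, 1000, 15]);
translate([1666, 347, 371]) cube([65, 1000, 15]);
translate([1820, 347, 371]) cube([65, 1000, 15]);


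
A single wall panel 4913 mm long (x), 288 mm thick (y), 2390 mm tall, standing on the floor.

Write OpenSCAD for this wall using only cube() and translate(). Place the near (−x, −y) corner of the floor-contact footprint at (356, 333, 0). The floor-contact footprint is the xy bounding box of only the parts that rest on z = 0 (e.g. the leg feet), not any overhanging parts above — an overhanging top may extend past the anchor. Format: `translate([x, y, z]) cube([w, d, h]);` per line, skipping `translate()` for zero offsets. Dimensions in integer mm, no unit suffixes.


translate([356, 333, 0]) cube([4913, 288, 2390]);


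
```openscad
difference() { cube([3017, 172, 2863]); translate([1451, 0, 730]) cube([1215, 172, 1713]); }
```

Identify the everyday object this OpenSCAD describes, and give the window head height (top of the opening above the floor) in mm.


A wall with a window opening. The window head height is 2443 mm.

A wall with a rectangular opening subtracted — a window. Sill at z = 730, opening 1713 mm tall, so the head is at 730 + 1713 = 2443 mm.


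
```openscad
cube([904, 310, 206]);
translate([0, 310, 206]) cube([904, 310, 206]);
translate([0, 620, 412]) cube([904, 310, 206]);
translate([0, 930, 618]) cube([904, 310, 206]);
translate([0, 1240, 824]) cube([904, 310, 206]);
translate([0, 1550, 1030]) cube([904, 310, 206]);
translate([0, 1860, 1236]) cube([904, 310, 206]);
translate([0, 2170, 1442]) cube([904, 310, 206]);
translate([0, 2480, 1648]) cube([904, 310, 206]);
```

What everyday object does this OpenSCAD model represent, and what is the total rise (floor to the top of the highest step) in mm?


A staircase. The total rise is 1854 mm.

9 identical blocks, each offset up and back from the previous — a staircase. Each step is 206 mm tall and there are 9 of them, so the total rise is 9 × 206 = 1854 mm.


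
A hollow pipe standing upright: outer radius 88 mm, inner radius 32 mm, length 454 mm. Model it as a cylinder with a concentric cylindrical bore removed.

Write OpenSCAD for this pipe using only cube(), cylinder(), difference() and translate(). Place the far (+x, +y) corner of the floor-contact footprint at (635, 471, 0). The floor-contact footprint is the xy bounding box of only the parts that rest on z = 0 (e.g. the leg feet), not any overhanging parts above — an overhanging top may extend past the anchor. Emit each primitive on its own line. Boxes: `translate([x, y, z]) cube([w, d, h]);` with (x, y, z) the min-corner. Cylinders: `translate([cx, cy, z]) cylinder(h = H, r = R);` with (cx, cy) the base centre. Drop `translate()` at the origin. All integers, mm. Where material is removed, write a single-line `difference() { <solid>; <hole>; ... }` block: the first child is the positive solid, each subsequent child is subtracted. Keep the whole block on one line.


difference() { translate([547, 383, 0]) cylinder(h = 454, r = 88); translate([547, 383, 0]) cylinder(h = 454, r = 32); }


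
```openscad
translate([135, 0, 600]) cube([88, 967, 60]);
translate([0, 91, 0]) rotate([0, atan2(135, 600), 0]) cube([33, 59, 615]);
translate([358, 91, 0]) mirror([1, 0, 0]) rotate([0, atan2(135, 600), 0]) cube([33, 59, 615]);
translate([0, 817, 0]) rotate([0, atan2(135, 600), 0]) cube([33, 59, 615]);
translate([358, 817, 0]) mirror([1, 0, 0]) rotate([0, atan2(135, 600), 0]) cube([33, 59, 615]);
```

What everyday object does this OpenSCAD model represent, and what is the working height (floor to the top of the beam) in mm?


A sawhorse. The overall height is 660 mm.

A beam across two mirrored pairs of raked legs — a sawhorse. The beam's underside is at z = 600 (matching the legs' vertical rise in atan2(135, 600)) and the beam is 60 mm tall, so its top is at 600 + 60 = 660 mm. The raked legs top out at the beam's underside, so that is the highest point.


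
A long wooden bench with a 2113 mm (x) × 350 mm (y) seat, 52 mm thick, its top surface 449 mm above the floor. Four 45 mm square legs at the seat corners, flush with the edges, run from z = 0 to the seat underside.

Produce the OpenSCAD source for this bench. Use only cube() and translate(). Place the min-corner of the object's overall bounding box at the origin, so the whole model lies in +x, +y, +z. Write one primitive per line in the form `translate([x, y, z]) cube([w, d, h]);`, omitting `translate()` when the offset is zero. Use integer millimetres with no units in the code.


// leg_h = 449 − 52 = 397
translate([0, 0, 397]) cube([2113, 350, 52]);
cube([45, 45, 397]);
translate([0, 305, 0]) cube([45, 45, 397]);
translate([2068, 0, 0]) cube([45, 45, 397]);
translate([2068, 305, 0]) cube([45, 45, 397]);


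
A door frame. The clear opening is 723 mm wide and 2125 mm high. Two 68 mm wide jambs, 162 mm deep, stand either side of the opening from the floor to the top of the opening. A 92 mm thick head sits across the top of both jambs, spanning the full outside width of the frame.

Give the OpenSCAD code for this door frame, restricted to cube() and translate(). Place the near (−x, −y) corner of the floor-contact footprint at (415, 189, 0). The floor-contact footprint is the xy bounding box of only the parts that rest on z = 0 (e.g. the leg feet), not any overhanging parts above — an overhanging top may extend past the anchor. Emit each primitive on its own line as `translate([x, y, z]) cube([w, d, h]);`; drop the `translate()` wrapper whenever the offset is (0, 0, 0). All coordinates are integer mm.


translate([415, 189, 0]) cube([68, 162, 2125]);
translate([1206, 189, 0]) cube([68, 162, 2125]);
translate([415, 189, 2125]) cube([859, 162, 92]);


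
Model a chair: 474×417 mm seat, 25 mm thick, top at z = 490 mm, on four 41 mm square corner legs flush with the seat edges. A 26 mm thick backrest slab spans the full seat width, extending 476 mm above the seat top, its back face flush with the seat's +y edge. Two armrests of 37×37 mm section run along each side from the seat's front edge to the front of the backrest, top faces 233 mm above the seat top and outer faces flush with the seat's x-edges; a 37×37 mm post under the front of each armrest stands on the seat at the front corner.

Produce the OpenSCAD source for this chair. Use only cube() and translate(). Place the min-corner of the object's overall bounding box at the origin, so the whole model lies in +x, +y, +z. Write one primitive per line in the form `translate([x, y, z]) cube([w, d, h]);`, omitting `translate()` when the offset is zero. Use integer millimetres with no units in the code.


translate([0, 0, 465]) cube([474, 417, 25]);
cube([41, 41, 465]);
translate([433, 0, 0]) cube([41, 41, 465]);
translate([0, 376, 0]) cube([41, 41, 465]);
translate([433, 376, 0]) cube([41, 41, 465]);
translate([0, 391, 490]) cube([474, 26, 476]);
translate([0, 0, 686]) cube([37, 391, 37]);
translate([437, 0, 686]) cube([37, 391, 37]);
translate([0, 0, 490]) cube([37, 37, 196]);
translate([437, 0, 490]) cube([37, 37, 196]);


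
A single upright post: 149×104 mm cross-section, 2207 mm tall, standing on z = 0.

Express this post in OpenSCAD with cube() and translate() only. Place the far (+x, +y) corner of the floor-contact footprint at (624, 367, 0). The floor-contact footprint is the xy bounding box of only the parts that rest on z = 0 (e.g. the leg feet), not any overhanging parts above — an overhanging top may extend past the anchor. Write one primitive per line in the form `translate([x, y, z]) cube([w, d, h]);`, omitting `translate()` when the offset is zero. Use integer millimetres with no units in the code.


translate([475, 263, 0]) cube([149, 104, 2207]);


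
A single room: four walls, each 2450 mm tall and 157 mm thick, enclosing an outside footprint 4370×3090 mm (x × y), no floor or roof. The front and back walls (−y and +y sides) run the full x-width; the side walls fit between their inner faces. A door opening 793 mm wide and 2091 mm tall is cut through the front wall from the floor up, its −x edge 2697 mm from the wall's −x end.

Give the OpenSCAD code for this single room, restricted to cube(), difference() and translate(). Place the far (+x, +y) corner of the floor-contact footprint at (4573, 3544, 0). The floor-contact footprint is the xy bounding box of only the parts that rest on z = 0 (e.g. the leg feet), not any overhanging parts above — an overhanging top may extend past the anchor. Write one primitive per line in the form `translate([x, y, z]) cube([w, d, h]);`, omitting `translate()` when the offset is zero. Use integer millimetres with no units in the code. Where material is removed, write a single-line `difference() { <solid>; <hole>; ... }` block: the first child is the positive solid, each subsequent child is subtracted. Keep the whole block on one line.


difference() { translate([203, 454, 0]) cube([4370, 157, 2450]); translate([2900, 454, 0]) cube([793, 157, 2091]); }
translate([203, 3387, 0]) cube([4370, 157, 2450]);
translate([203, 611, 0]) cube([157, 2776, 2450]);
translate([4416, 611, 0]) cube([157, 2776, 2450]);


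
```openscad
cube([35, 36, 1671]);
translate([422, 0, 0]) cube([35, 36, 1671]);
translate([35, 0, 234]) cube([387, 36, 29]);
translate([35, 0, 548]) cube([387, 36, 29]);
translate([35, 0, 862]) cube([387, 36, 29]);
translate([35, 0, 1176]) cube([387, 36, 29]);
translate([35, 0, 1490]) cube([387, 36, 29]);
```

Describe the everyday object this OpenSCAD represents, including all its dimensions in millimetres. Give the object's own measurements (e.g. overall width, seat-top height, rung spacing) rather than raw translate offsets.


A straight ladder. Two 35×36 mm vertical rails, 1671 mm tall, stand 457 mm apart (outside-to-outside) with their front faces coplanar on the −y side. 5 rungs, each 36 mm deep and 29 mm tall, span between the inner faces of the rails, front faces flush with the rails. The lowest rung's underside is at z = 234 mm and rungs are spaced 314 mm apart (underside to underside).


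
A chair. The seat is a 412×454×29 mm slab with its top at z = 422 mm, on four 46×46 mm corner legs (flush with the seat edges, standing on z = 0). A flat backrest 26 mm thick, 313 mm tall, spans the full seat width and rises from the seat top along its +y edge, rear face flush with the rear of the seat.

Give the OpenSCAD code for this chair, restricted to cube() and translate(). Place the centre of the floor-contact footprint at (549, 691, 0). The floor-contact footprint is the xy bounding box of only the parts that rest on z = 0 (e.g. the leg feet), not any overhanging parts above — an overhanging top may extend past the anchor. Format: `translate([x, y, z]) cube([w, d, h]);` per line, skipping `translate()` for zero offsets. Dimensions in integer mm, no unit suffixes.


translate([343, 464, 393]) cube([412, 454, 29]);
translate([343, 464, 0]) cube([46, 46, 393]);
translate([709, 464, 0]) cube([46, 46, 393]);
translate([343, 872, 0]) cube([46, 46, 393]);
translate([709, 872, 0]) cube([46, 46, 393]);
translate([343, 892, 422]) cube([412, 26, 313]);


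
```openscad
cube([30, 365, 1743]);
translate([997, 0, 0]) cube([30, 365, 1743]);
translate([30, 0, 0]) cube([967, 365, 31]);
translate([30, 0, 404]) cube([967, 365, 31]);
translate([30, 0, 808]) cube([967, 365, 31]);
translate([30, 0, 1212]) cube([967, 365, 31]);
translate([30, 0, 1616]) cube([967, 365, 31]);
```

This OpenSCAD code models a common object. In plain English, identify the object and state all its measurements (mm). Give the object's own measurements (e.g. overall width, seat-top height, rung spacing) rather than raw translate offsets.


An open bookshelf. Two side panels, each 30 mm thick, 365 mm deep and 1743 mm tall, stand 1027 mm apart (outside-to-outside). Between them sit 5 shelves, each 31 mm thick and 365 mm deep, spanning the full gap between the sides. The bottom shelf rests on the floor (its underside at z = 0) and the clear gap between one shelf's top and the next shelf's underside is 373 mm.


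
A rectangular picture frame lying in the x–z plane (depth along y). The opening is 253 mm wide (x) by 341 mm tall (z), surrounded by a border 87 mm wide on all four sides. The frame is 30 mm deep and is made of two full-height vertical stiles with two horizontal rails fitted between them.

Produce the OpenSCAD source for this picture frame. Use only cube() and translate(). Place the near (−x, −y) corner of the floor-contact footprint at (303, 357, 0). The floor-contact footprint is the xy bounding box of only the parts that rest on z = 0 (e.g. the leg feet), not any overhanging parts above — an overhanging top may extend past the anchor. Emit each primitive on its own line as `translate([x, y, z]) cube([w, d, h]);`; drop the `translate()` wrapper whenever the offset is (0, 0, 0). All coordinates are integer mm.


translate([303, 357, 0]) cube([87, 30, 515]);
translate([643, 357, 0]) cube([87, 30, 515]);
translate([390, 357, 0]) cube([253, 30, 87]);
translate([390, 357, 428]) cube([253, 30, 87]);


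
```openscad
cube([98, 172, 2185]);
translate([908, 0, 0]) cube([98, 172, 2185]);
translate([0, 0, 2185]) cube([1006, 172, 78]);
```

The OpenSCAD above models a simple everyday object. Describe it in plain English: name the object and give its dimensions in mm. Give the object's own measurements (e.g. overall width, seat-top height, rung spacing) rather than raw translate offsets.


A door frame. The clear opening is 810 mm wide and 2185 mm high. Two 98 mm wide jambs, 172 mm deep, stand either side of the opening from the floor to the top of the opening. A 78 mm thick head sits across the top of both jambs, spanning the full outside width of the frame.


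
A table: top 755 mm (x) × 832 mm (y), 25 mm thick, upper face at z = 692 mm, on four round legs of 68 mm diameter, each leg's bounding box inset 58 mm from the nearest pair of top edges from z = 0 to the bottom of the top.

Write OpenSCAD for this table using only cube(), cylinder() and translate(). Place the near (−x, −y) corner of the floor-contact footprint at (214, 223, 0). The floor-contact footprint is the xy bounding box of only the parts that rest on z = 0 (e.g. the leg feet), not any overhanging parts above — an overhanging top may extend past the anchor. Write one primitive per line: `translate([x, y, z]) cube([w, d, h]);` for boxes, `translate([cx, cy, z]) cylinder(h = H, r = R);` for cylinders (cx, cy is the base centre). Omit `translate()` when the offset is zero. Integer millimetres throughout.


translate([156, 165, 667]) cube([755, 832, 25]);
translate([248, 257, 0]) cylinder(h = 667, r = 34);
translate([819, 257, 0]) cylinder(h = 667, r = 34);
translate([248, 905, 0]) cylinder(h = 667, r = 34);
translate([819, 905, 0]) cylinder(h = 667, r = 34);


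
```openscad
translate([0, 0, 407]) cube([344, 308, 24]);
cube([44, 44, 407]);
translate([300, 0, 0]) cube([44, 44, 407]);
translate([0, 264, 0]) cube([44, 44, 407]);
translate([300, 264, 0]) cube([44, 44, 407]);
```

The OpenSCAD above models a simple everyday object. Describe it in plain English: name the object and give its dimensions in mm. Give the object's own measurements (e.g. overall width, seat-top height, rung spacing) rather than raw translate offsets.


A four-legged stool. The seat is a 344×308×24 mm slab whose top surface is at z = 431 mm; four square legs, each 44×44 mm in cross-section, run from the floor (z = 0) to the underside of the seat, each flush with a corner of the seat.


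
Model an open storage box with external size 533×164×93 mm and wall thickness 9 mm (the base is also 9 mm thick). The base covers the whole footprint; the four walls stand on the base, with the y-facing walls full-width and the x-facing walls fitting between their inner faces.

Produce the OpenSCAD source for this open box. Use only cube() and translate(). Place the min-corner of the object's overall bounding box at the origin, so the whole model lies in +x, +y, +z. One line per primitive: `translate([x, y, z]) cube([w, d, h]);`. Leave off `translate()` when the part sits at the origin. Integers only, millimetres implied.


cube([533, 164, 9]);
translate([0, 0, 9]) cube([533, 9, 84]);
translate([0, 155, 9]) cube([533, 9, 84]);
translate([0, 9, 9]) cube([9, 146, 84]);
translate([524, 9, 9]) cube([9, 146, 84]);


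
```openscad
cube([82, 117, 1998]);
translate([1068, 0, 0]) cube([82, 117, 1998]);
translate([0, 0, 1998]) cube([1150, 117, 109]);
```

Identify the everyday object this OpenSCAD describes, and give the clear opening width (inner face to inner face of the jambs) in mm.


A door frame. The clear opening width is 986 mm.

Two 1998 mm tall posts with a header on top — a door frame. The left jamb is 82 mm wide at x = 0; the right jamb starts at x = 1068. The clear opening is 1068 − 82 = 986 mm.


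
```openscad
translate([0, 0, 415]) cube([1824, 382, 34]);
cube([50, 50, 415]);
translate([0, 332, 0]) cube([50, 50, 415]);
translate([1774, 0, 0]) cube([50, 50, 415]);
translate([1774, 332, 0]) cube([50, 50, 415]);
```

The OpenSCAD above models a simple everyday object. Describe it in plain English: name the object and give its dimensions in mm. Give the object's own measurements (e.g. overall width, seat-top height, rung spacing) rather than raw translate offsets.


A long wooden bench with a 1824 mm (x) × 382 mm (y) seat, 34 mm thick, its top surface 449 mm above the floor. Four 50 mm square legs at the seat corners, flush with the edges, run from z = 0 to the seat underside.


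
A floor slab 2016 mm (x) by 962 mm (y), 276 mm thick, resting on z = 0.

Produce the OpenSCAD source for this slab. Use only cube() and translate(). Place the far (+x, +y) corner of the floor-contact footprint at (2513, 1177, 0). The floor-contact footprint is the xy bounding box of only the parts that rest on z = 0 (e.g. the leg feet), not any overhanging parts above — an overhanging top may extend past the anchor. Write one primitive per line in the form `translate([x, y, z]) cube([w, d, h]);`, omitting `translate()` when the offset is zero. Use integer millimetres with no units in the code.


translate([497, 215, 0]) cube([2016, 962, 276]);


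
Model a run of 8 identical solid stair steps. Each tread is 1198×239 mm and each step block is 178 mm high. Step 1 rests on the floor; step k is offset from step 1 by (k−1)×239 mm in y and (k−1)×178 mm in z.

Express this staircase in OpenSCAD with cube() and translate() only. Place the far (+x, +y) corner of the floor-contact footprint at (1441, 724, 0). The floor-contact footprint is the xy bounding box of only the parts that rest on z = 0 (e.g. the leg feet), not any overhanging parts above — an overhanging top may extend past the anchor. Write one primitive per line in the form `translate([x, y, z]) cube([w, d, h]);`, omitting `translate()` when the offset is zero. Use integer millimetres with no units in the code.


translate([243, 485, 0]) cube([1198, 239, 178]);
translate([243, 724, 178]) cube([1198, 239, 178]);
translate([243, 963, 356]) cube([1198, 239, 178]);
translate([243, 1202, 534]) cube([1198, 239, 178]);
translate([243, 1441, 712]) cube([1198, 239, 178]);
translate([243, 1680, 890]) cube([1198, 239, 178]);
translate([243, 1919, 1068]) cube([1198, 239, 178]);
translate([243, 2158, 1246]) cube([1198, 239, 178]);


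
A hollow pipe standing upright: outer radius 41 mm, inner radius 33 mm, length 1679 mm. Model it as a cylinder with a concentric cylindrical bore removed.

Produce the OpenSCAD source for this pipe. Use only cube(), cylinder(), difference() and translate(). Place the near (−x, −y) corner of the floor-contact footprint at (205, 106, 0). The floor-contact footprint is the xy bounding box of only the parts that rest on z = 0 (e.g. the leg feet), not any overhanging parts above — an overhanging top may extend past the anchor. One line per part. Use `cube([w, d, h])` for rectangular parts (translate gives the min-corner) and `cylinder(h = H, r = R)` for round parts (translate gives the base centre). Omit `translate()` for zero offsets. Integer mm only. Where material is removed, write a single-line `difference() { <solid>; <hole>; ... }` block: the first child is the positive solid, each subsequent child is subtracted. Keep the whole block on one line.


difference() { translate([246, 147, 0]) cylinder(h = 1679, r = 41); translate([246, 147, 0]) cylinder(h = 1679, r = 33); }


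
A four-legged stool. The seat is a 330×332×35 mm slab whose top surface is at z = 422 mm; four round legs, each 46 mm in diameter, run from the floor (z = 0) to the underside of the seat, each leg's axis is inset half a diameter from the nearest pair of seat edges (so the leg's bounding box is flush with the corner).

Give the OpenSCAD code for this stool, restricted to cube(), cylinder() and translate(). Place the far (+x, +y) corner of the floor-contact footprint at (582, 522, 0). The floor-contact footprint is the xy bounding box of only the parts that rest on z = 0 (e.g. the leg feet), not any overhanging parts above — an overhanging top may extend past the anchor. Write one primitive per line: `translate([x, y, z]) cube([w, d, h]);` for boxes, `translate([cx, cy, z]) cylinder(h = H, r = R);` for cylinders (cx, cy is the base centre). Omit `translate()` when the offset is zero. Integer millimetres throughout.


translate([252, 190, 387]) cube([330, 332, 35]);
translate([275, 213, 0]) cylinder(h = 387, r = 23);
translate([559, 213, 0]) cylinder(h = 387, r = 23);
translate([275, 499, 0]) cylinder(h = 387, r = 23);
translate([559, 499, 0]) cylinder(h = 387, r = 23);


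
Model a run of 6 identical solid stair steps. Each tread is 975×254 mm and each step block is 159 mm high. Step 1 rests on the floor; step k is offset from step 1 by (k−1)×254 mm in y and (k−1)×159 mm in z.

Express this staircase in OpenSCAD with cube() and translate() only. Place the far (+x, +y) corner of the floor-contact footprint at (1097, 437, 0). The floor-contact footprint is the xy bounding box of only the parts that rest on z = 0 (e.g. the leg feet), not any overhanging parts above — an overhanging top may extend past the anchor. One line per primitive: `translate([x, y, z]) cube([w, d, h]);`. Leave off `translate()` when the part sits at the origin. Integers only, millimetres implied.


translate([122, 183, 0]) cube([975, 254, 159]);
translate([122, 437, 159]) cube([975, 254, 159]);
translate([122, 691, 318]) cube([975, 254, 159]);
translate([122, 945, 477]) cube([975, 254, 159]);
translate([122, 1199, 636]) cube([975, 254, 159]);
translate([122, 1453, 795]) cube([975, 254, 159]);


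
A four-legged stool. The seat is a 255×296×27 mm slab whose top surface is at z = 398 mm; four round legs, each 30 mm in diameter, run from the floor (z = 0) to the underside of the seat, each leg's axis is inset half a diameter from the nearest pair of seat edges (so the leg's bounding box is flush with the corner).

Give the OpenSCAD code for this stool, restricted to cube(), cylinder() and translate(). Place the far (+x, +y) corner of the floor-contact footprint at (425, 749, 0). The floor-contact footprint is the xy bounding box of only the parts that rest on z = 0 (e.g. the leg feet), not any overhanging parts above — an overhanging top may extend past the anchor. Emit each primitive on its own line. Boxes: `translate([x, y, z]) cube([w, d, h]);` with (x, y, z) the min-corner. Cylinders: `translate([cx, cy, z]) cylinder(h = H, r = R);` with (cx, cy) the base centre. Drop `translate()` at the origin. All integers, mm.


// leg_h = 398 - 27 = 371
translate([170, 453, 371]) cube([255, 296, 27]);
translate([185, 468, 0]) cylinder(h = 371, r = 15);
translate([410, 468, 0]) cylinder(h = 371, r = 15);
translate([185, 734, 0]) cylinder(h = 371, r = 15);
translate([410, 734, 0]) cylinder(h = 371, r = 15);


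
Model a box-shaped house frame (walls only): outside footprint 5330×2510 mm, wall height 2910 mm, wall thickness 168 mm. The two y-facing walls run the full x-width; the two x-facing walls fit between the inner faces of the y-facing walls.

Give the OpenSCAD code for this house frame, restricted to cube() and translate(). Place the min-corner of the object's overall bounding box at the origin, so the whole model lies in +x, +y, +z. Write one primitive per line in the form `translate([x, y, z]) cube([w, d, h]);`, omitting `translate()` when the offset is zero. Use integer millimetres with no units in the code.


cube([5330, 168, 2910]);
translate([0, 2342, 0]) cube([5330, 168, 2910]);
translate([0, 168, 0]) cube([168, 2174, 2910]);
translate([5162, 168, 0]) cube([168, 2174, 2910]);


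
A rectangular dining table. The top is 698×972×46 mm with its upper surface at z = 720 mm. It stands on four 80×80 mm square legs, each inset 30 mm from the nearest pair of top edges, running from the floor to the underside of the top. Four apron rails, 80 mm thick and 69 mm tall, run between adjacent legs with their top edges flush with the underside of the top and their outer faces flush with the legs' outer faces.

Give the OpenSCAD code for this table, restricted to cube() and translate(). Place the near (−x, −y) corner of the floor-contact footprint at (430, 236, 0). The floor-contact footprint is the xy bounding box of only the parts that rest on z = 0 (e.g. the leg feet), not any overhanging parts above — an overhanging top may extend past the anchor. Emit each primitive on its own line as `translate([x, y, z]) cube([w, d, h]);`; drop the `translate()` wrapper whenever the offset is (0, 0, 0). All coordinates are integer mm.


translate([400, 206, 674]) cube([698, 972, 46]);
translate([430, 236, 0]) cube([80, 80, 674]);
translate([988, 236, 0]) cube([80, 80, 674]);
translate([430, 1068, 0]) cube([80, 80, 674]);
translate([988, 1068, 0]) cube([80, 80, 674]);
translate([510, 236, 605]) cube([478, 80, 69]);
translate([510, 1068, 605]) cube([478, 80, 69]);
translate([430, 316, 605]) cube([80, 752, 69]);
translate([988, 316, 605]) cube([80, 752, 69]);


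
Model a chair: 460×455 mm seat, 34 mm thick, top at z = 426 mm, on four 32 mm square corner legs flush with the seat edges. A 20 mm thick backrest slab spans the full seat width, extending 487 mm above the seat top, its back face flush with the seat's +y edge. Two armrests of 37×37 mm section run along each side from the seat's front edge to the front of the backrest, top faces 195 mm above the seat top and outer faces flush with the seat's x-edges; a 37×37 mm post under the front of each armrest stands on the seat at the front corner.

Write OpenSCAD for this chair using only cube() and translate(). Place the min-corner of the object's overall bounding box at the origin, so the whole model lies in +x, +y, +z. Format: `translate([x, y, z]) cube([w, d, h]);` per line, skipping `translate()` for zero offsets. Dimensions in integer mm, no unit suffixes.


// leg_h = 426 - 34 = 392
// arm post h = 195 - 37 = 158
translate([0, 0, 392]) cube([460, 455, 34]);
cube([32, 32, 392]);
translate([428, 0, 0]) cube([32, 32, 392]);
translate([0, 423, 0]) cube([32, 32, 392]);
translate([428, 423, 0]) cube([32, 32, 392]);
translate([0, 435, 426]) cube([460, 20, 487]);
translate([0, 0, 584]) cube([37, 435, 37]);
translate([423, 0, 584]) cube([37, 435, 37]);
translate([0, 0, 426]) cube([37, 37, 158]);
translate([423, 0, 426]) cube([37, 37, 158]);


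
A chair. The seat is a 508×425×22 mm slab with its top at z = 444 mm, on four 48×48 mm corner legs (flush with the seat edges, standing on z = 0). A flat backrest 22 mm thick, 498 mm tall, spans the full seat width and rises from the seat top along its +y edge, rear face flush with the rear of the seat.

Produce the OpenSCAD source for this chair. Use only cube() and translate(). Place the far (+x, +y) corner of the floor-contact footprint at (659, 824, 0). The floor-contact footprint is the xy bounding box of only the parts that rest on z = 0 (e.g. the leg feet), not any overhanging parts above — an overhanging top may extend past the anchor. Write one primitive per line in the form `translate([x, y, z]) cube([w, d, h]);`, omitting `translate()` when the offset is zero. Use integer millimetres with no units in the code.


translate([151, 399, 422]) cube([508, 425, 22]);
translate([151, 399, 0]) cube([48, 48, 422]);
translate([611, 399, 0]) cube([48, 48, 422]);
translate([151, 776, 0]) cube([48, 48, 422]);
translate([611, 776, 0]) cube([48, 48, 422]);
translate([151, 802, 444]) cube([508, 22, 498]);


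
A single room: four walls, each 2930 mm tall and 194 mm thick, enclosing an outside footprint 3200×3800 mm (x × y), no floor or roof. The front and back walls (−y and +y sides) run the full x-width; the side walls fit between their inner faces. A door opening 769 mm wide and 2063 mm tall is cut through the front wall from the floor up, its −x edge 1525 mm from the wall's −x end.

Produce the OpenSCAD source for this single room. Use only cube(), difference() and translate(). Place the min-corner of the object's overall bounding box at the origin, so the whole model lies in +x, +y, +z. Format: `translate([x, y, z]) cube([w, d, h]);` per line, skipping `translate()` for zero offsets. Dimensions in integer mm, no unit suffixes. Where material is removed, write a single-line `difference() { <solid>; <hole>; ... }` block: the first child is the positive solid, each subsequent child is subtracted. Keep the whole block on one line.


difference() { cube([3200, 194, 2930]); translate([1525, 0, 0]) cube([769, 194, 2063]); }
translate([0, 3606, 0]) cube([3200, 194, 2930]);
translate([0, 194, 0]) cube([194, 3412, 2930]);
translate([3006, 194, 0]) cube([194, 3412, 2930]);


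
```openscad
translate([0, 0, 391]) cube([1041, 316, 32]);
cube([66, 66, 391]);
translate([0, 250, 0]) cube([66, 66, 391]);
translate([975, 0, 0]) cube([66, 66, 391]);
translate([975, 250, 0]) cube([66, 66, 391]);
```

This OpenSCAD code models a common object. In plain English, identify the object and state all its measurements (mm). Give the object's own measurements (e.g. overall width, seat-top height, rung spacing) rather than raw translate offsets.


A long wooden bench with a 1041 mm (x) × 316 mm (y) seat, 32 mm thick, its top surface 423 mm above the floor. Four 66 mm square legs at the seat corners, flush with the edges, run from z = 0 to the seat underside.


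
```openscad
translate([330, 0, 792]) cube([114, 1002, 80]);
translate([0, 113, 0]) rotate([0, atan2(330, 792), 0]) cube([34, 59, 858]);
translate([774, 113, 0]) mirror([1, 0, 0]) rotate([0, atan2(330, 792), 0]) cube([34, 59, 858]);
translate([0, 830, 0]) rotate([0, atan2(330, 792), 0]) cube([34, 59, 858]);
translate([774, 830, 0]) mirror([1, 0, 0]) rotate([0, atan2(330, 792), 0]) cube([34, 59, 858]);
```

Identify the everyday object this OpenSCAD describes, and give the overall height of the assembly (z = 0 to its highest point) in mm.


A sawhorse. The overall height is 872 mm.

A beam across two mirrored pairs of raked legs — a sawhorse. The beam's underside is at z = 792 (matching the legs' vertical rise in atan2(330, 792)) and the beam is 80 mm tall, so its top is at 792 + 80 = 872 mm. The raked legs top out at the beam's underside, so that is the highest point.


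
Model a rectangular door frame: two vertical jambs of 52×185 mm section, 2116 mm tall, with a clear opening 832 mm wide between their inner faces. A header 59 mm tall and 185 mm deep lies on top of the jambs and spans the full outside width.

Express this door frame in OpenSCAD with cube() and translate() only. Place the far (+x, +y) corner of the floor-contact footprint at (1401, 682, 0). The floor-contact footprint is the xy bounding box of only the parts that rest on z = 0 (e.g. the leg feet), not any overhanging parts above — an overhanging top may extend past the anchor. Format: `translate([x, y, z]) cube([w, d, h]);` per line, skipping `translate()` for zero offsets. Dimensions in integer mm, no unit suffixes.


translate([465, 497, 0]) cube([52, 185, 2116]);
translate([1349, 497, 0]) cube([52, 185, 2116]);
translate([465, 497, 2116]) cube([936, 185, 59]);


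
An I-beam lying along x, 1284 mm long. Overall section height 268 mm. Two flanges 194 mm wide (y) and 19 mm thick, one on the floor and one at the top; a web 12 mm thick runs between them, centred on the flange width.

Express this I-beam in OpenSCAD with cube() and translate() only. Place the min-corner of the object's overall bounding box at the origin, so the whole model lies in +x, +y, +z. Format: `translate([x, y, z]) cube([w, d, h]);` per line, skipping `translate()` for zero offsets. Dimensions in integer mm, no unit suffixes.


cube([1284, 194, 19]);
translate([0, 91, 19]) cube([1284, 12, 230]);
translate([0, 0, 249]) cube([1284, 194, 19]);


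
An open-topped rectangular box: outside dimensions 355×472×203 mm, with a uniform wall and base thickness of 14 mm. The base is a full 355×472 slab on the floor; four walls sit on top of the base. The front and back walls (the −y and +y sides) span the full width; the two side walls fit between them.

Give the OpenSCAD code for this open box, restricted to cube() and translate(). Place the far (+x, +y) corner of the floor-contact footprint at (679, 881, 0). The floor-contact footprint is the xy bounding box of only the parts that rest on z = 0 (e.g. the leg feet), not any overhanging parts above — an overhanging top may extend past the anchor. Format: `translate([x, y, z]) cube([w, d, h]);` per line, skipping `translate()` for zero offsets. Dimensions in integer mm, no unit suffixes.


translate([324, 409, 0]) cube([355, 472, 14]);
translate([324, 409, 14]) cube([355, 14, 189]);
translate([324, 867, 14]) cube([355, 14, 189]);
translate([324, 423, 14]) cube([14, 444, 189]);
translate([665, 423, 14]) cube([14, 444, 189]);


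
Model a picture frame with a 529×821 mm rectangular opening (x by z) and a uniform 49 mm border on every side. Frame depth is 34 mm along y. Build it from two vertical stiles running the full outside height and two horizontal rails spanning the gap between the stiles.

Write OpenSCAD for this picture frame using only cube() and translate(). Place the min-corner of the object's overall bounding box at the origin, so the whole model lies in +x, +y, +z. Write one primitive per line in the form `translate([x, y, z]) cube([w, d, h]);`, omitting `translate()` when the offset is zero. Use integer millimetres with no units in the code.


cube([49, 34, 919]);
translate([578, 0, 0]) cube([49, 34, 919]);
translate([49, 0, 0]) cube([529, 34, 49]);
translate([49, 0, 870]) cube([529, 34, 49]);


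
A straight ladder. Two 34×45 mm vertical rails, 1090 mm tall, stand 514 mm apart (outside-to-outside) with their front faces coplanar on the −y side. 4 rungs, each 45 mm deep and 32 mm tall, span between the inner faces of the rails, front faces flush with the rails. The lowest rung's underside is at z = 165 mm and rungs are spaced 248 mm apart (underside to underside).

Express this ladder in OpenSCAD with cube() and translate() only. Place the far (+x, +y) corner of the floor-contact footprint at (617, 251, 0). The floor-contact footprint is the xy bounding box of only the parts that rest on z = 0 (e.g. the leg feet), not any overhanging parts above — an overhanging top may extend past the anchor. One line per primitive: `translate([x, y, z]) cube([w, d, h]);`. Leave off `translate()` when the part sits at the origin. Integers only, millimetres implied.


translate([103, 206, 0]) cube([34, 45, 1090]);
translate([583, 206, 0]) cube([34, 45, 1090]);
translate([137, 206, 165]) cube([446, 45, 32]);
translate([137, 206, 413]) cube([446, 45, 32]);
translate([137, 206, 661]) cube([446, 45, 32]);
translate([137, 206, 909]) cube([446, 45, 32]);
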